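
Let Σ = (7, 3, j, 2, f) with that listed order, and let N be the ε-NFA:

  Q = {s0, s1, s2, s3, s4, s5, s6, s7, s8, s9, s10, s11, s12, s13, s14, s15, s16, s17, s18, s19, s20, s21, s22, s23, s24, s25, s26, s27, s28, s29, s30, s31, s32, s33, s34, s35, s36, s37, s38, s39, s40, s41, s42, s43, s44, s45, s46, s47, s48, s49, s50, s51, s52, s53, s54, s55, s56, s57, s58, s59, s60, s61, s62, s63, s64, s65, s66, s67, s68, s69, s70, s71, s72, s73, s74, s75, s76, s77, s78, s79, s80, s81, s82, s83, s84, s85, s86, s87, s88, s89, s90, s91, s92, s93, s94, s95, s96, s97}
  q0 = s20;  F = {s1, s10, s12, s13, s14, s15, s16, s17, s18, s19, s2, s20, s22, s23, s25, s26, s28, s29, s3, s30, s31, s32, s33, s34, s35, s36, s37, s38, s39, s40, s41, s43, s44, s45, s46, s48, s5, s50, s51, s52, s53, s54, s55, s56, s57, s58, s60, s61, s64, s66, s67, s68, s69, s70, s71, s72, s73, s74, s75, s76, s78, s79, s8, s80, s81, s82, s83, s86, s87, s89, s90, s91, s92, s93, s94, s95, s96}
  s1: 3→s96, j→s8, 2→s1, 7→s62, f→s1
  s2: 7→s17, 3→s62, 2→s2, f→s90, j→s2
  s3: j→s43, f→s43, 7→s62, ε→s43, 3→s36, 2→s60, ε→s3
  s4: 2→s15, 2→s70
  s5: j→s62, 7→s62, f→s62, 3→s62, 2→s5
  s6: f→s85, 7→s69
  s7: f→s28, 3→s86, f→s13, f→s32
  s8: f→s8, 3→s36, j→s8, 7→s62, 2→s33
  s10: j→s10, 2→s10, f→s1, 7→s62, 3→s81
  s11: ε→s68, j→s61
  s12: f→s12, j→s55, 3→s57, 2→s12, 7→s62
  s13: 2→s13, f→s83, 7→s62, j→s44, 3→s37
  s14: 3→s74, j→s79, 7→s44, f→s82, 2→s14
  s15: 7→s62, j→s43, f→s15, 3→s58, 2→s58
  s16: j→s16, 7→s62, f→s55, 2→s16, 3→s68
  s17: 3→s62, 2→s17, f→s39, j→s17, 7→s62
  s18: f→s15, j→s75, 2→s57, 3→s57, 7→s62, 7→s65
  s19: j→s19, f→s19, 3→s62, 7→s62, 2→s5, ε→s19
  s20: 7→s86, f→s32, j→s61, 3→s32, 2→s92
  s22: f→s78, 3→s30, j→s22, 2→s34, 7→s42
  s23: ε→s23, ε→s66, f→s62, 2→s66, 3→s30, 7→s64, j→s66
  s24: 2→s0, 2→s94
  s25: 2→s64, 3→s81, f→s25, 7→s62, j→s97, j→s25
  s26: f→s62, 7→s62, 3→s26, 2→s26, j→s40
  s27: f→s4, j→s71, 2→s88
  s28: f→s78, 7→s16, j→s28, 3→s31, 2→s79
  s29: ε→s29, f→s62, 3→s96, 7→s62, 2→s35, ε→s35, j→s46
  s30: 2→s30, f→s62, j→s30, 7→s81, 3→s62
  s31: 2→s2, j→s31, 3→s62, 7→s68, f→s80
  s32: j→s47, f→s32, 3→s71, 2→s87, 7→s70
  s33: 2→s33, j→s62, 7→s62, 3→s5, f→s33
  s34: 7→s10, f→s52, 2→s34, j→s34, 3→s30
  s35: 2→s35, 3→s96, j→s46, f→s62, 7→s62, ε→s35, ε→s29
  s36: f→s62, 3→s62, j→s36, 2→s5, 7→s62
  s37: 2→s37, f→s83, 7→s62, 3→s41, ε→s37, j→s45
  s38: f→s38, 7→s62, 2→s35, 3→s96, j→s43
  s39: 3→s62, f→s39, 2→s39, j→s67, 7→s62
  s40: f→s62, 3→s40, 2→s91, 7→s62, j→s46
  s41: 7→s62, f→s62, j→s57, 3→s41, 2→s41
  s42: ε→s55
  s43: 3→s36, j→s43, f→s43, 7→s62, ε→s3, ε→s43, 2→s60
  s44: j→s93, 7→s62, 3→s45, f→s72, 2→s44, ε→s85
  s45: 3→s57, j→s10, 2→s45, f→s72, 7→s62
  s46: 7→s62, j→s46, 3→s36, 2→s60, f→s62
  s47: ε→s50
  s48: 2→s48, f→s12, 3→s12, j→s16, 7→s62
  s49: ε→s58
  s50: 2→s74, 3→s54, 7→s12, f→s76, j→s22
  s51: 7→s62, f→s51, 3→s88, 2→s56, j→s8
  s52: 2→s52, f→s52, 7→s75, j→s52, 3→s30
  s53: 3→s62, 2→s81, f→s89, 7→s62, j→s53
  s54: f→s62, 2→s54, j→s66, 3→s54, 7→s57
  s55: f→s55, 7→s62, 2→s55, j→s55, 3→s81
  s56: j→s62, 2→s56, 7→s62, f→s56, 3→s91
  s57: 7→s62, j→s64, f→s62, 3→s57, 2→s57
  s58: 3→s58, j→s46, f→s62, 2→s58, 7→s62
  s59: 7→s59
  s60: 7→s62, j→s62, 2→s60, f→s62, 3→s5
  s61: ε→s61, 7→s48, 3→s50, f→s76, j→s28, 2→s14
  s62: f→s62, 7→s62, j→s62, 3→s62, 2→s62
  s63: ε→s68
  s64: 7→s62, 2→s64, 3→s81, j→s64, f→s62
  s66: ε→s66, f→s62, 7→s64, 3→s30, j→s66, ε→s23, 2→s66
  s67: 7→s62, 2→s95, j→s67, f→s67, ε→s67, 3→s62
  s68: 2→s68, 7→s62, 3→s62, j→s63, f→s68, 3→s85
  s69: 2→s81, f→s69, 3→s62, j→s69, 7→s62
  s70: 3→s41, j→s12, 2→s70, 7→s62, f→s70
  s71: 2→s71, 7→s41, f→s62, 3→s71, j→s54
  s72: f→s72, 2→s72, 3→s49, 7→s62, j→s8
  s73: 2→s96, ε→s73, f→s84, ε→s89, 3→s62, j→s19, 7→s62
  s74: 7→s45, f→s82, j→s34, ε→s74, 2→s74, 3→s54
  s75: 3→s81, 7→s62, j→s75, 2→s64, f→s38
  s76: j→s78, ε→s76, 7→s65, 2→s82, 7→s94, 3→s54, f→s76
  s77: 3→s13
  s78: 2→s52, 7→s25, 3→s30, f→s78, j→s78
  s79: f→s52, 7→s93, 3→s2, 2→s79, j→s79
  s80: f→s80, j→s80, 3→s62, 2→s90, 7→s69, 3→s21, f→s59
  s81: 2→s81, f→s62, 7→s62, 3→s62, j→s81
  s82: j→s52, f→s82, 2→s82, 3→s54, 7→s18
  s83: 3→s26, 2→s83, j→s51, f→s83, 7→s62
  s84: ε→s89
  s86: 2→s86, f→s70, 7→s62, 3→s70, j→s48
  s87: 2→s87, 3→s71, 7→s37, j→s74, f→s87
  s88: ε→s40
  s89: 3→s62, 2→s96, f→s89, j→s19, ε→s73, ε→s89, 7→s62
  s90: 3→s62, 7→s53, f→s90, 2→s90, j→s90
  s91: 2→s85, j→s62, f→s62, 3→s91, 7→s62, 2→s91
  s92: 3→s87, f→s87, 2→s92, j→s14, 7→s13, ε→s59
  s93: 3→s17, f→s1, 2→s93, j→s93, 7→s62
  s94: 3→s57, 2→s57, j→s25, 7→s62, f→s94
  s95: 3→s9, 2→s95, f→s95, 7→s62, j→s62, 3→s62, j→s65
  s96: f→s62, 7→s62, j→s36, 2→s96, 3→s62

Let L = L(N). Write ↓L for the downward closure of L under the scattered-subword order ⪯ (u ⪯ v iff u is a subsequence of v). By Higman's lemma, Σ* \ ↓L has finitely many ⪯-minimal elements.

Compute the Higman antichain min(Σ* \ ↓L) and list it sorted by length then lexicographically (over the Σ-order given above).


min(Σ*\↓L) = [77, 33f, f3f, jj33, jf72f, 27fj2j].

|Q|=98, |F|=77, |δ|=446 (31 ε).
min D↑ (74 st, q0=0, F={5}): 0:7→1,3→2,j→3,2→4,f→2 1:7→5,3→6,j→7,2→1,f→6 2:7→6,3→8,j→9,2→10,f→2 3:7→7,3→9,j→11,2→12,f→13 4:7→14,3→10,j→12,2→4,f→10 5:7→5,3→5,j→5,2→5,f→5 6:7→5,3→15,j→16,2→6,f→6 7:7→5,3→16,j→17,2→7,f→16 8:7→15,3→8,j→18,2→8,f→5 9:7→16,3→18,j→19,2→20,f→13 10:7→21,3→8,j→20,2→10,f→10 11:7→17,3→22,j→11,2→23,f→24 12:7→25,3→20,j→23,2→12,f→26 13:7→27,3→18,j→24,2→26,f→13 14:7→5,3→21,j→25,2→14,f→28 15:7→5,3→15,j→29,2→15,f→5 16:7→5,3→29,j→30,2→16,f→16 17:7→5,3→31,j→17,2→17,f→30 18:7→29,3→18,j→32,2→18,f→5 19:7→30,3→33,j→19,2→34,f→24 20:7→35,3→18,j→34,2→20,f→26 21:7→5,3→15,j→35,2→21,f→28 22:7→31,3→5,j→22,2→36,f→37 23:7→38,3→36,j→23,2→23,f→39 24:7→40,3→33,j→24,2→39,f→24 25:7→5,3→35,j→38,2→25,f→41 26:7→42,3→18,j→39,2→26,f→26 27:7→5,3→29,j→40,2→29,f→27 28:7→5,3→43,j→44,2→28,f→28 29:7→5,3→29,j→45,2→29,f→5 30:7→5,3→46,j→30,2→30,f→30 31:7→5,3→5,j→31,2→31,f→31 32:7→45,3→33,j→32,2→32,f→5 33:7→46,3→5,j→33,2→33,f→5 34:7→47,3→33,j→34,2→34,f→39 35:7→5,3→29,j→47,2→35,f→41 36:7→48,3→5,j→36,2→36,f→49 37:7→50,3→5,j→37,2→49,f→37 38:7→5,3→48,j→38,2→38,f→51 39:7→52,3→33,j→39,2→39,f→39 40:7→5,3→46,j→40,2→45,f→40 41:7→5,3→53,j→54,2→41,f→41 42:7→5,3→29,j→52,2→29,f→55 43:7→5,3→43,j→56,2→43,f→5 44:7→5,3→56,j→54,2→57,f→44 45:7→5,3→46,j→45,2→45,f→5 46:7→5,3→5,j→46,2→46,f→5 47:7→5,3→46,j→47,2→47,f→51 48:7→5,3→5,j→48,2→48,f→58 49:7→59,3→5,j→49,2→49,f→49 50:7→5,3→5,j→50,2→46,f→50 51:7→5,3→60,j→54,2→51,f→51 52:7→5,3→46,j→52,2→45,f→61 53:7→5,3→53,j→62,2→53,f→5 54:7→5,3→63,j→54,2→64,f→54 55:7→5,3→53,j→65,2→53,f→55 56:7→5,3→56,j→62,2→66,f→5 57:7→5,3→66,j→5,2→57,f→57 58:7→5,3→5,j→67,2→58,f→58 59:7→5,3→5,j→59,2→46,f→68 60:7→5,3→5,j→63,2→60,f→5 61:7→5,3→60,j→65,2→69,f→61 62:7→5,3→63,j→62,2→70,f→5 63:7→5,3→5,j→63,2→71,f→5 64:7→5,3→71,j→5,2→64,f→64 65:7→5,3→63,j→65,2→70,f→65 66:7→5,3→66,j→5,2→66,f→5 67:7→5,3→5,j→67,2→72,f→67 68:7→5,3→5,j→73,2→60,f→68 69:7→5,3→60,j→62,2→69,f→5 70:7→5,3→71,j→5,2→70,f→5 71:7→5,3→5,j→5,2→71,f→5 72:7→5,3→5,j→5,2→72,f→72 73:7→5,3→5,j→73,2→71,f→73 (ε-aug+det+¬).
'77': run [90, 63, 3] end={s59,s62,s65} — reject; 2/2 single-dels accept.
'33f': N↓-sim [90, 78, 24, 1] end={s62} ∉↓L; 3/3 del acc.
'f3f': N↓-sim [90, 75, 24, 1] end={s62} ∉↓L; 3/3 deletions ∈↓L.
'jj33': |S_i|=[90, 78, 54, 27, 4] end={s21,s62,s85,s9} ∉↓L; 4/4 deletions ∈↓L.
'jf72f': run [90, 78, 59, 29, 12, 1] end={s62} rej; 5/5 del acc.
'27fj2j': |S_i|=[90, 73, 50, 35, 20, 10, 2] end={s62,s65} — reject; 6/6 del acc.
6 minimals (antichain).


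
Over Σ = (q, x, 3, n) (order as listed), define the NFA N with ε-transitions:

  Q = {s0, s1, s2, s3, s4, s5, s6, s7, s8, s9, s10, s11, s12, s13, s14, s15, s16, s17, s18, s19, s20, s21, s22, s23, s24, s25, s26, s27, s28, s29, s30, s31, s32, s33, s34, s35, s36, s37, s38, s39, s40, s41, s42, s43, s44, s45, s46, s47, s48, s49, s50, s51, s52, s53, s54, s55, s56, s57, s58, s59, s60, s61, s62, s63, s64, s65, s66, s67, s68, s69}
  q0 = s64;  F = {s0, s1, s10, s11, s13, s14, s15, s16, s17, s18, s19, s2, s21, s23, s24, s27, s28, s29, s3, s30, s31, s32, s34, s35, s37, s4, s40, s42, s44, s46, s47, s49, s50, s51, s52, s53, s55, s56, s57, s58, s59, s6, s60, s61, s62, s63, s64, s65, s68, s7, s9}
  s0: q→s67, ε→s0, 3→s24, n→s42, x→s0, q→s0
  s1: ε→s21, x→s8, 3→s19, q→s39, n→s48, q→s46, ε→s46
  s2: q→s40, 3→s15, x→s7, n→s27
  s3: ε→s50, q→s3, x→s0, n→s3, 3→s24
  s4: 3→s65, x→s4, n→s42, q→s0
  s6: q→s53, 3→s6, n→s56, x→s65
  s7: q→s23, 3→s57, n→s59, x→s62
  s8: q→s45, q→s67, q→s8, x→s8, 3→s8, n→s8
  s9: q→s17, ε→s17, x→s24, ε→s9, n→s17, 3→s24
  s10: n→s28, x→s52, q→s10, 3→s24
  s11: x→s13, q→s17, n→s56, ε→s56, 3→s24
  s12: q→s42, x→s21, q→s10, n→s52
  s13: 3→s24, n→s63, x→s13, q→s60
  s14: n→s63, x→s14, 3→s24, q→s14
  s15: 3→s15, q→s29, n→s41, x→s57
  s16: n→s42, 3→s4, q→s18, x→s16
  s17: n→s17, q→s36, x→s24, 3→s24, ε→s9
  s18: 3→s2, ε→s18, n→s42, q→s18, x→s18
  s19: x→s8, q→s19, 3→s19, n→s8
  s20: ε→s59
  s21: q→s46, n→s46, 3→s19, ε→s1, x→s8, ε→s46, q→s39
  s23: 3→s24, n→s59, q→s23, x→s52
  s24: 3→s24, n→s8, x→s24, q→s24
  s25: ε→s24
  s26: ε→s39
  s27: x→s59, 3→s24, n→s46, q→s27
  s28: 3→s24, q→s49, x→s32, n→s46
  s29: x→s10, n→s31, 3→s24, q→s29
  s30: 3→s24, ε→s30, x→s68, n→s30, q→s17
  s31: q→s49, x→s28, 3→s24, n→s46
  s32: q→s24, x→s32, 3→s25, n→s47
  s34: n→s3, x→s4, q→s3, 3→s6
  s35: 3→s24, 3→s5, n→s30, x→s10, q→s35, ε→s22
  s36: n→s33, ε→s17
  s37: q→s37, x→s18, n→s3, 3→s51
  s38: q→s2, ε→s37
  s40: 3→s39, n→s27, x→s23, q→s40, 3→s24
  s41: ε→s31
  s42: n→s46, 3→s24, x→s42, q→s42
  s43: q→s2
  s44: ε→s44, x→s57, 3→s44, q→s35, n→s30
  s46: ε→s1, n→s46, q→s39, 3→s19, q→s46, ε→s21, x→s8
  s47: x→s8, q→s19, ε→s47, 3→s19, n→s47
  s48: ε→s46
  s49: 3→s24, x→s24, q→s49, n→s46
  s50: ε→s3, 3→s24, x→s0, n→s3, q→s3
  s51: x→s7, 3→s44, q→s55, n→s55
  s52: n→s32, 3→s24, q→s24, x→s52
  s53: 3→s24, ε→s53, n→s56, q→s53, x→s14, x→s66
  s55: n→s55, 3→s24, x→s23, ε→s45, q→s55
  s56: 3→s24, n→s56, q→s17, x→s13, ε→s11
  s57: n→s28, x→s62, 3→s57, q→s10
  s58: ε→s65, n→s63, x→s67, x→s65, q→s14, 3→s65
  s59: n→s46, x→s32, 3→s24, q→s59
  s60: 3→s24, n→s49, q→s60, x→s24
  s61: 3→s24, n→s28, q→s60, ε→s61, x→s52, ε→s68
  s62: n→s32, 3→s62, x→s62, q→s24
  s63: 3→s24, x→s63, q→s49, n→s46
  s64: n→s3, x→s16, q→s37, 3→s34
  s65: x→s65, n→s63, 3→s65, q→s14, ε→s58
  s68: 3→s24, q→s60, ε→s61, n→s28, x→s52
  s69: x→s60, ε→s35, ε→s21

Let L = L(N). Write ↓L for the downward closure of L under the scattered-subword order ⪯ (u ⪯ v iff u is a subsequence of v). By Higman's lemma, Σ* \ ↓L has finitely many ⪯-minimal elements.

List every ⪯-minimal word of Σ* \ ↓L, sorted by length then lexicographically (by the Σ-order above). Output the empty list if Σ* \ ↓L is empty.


A = [n3n, xnnx, 3q3n, q3xxqn, 33nqxn].

|Q|=70, |F|=51, |δ|=261 (35 ε).
min D↑ (45 st, q0=0, F={20}): 0:q→1,x→2,3→3,n→4 1:q→1,x→5,3→6,n→4 2:q→5,x→2,3→7,n→8 3:q→4,x→7,3→9,n→4 4:q→4,x→10,3→11,n→4 5:q→5,x→5,3→12,n→8 6:q→13,x→14,3→15,n→13 7:q→10,x→7,3→16,n→8 8:q→8,x→8,3→11,n→17 9:q→18,x→16,3→9,n→19 10:q→10,x→10,3→11,n→8 11:q→11,x→11,3→11,n→20 12:q→21,x→14,3→22,n→23 13:q→13,x→24,3→11,n→13 14:q→24,x→25,3→26,n→27 15:q→28,x→26,3→15,n→29 16:q→30,x→16,3→16,n→31 17:q→17,x→20,3→32,n→17 18:q→18,x→30,3→11,n→19 19:q→33,x→34,3→11,n→19 20:q→20,x→20,3→20,n→20 21:q→21,x→24,3→11,n→23 22:q→35,x→26,3→22,n→36 23:q→23,x→27,3→11,n→17 24:q→24,x→37,3→11,n→27 25:q→11,x→25,3→25,n→38 26:q→39,x→25,3→26,n→40 27:q→27,x→38,3→11,n→17 28:q→28,x→39,3→11,n→29 29:q→33,x→41,3→11,n→29 30:q→30,x→30,3→11,n→31 31:q→42,x→31,3→11,n→17 32:q→32,x→20,3→32,n→20 33:q→33,x→11,3→11,n→33 34:q→43,x→34,3→11,n→31 35:q→35,x→39,3→11,n→36 36:q→42,x→40,3→11,n→17 37:q→11,x→37,3→11,n→38 38:q→11,x→38,3→11,n→44 39:q→39,x→37,3→11,n→40 40:q→42,x→38,3→11,n→17 41:q→43,x→37,3→11,n→40 42:q→42,x→11,3→11,n→17 43:q→43,x→11,3→11,n→42 44:q→32,x→20,3→32,n→44 [Hopcroft].
'n3n': run [63, 38, 6, 3] end={s45,s67,s8} rej; 3/3 single-dels accept.
'xnnx': |S_i|=[63, 43, 21, 10, 3] end={s45,s67,s8} — reject; 4/4 deletions ∈↓L.
'3q3n': run [63, 59, 46, 8, 3] end={s45,s67,s8} — reject; 4/4 del acc.
'q3xxqn': run [63, 56, 43, 25, 10, 5, 3] end={s45,s67,s8} — reject; 6/6 single-dels accept.
'33nqxn': run [63, 59, 45, 30, 16, 4, 3] end={s45,s67,s8} — reject; 6/6 del acc.
5 words, ⪯-incomp.


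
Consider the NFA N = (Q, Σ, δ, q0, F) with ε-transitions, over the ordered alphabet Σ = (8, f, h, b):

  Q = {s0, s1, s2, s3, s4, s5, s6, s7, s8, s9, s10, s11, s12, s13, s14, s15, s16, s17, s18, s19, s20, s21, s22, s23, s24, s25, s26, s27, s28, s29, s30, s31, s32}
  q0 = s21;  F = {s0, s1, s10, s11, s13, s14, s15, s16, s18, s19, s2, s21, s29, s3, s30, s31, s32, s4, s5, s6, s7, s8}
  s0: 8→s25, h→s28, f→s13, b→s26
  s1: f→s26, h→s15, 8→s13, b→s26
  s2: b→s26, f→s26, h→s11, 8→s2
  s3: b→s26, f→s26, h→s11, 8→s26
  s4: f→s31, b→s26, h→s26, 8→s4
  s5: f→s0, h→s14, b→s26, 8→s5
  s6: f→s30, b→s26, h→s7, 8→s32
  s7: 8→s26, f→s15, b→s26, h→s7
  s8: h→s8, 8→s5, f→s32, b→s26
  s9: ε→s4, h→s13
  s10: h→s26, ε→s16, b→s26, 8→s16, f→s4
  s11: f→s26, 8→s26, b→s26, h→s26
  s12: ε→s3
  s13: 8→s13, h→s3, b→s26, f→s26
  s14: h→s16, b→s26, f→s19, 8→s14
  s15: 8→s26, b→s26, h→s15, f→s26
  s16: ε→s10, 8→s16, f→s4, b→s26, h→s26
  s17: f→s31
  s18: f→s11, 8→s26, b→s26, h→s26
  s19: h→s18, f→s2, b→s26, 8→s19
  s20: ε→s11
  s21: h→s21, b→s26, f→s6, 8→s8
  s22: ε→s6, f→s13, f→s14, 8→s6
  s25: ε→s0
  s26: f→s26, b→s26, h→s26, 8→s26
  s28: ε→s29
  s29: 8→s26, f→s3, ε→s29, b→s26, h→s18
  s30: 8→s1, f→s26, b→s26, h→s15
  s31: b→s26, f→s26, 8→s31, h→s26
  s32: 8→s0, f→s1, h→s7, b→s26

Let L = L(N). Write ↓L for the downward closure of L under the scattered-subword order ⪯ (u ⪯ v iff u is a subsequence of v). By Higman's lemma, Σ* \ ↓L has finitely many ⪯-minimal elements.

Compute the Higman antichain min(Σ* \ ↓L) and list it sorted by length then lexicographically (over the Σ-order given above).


A = [b, fff, fh8, 88hhh].

|Q|=33, |F|=22, |δ|=106 (9 ε).
min D↑ (22 st, q0=0, F={3}): 0:8→1,f→2,h→0,b→3 1:8→4,f→5,h→1,b→3 2:8→5,f→6,h→7,b→3 3:8→3,f→3,h→3,b→3 4:8→4,f→8,h→9,b→3 5:8→8,f→10,h→7,b→3 6:8→10,f→3,h→11,b→3 7:8→3,f→11,h→7,b→3 8:8→8,f→12,h→13,b→3 9:8→9,f→14,h→15,b→3 10:8→12,f→3,h→11,b→3 11:8→3,f→3,h→11,b→3 12:8→12,f→3,h→16,b→3 13:8→3,f→16,h→17,b→3 14:8→14,f→18,h→17,b→3 15:8→15,f→19,h→3,b→3 16:8→3,f→3,h→20,b→3 17:8→3,f→20,h→3,b→3 18:8→18,f→3,h→20,b→3 19:8→19,f→21,h→3,b→3 20:8→3,f→3,h→3,b→3 21:8→21,f→3,h→3,b→3 (ε-aug+det+¬).
'b': run [25, 1] end={s26} rej; 1/1 single-dels accept.
'fff': run [25, 19, 9, 1] end={s26} ∉↓L; 3/3 deletions ∈↓L.
'fh8': |S_i|=[25, 19, 8, 1] end={s26} ∉↓L; 3/3 deletions ∈↓L.
'88hhh': |S_i|=[25, 22, 17, 13, 7, 1] end={s26} rej; 5/5 single-dels accept.
4 obstructions.


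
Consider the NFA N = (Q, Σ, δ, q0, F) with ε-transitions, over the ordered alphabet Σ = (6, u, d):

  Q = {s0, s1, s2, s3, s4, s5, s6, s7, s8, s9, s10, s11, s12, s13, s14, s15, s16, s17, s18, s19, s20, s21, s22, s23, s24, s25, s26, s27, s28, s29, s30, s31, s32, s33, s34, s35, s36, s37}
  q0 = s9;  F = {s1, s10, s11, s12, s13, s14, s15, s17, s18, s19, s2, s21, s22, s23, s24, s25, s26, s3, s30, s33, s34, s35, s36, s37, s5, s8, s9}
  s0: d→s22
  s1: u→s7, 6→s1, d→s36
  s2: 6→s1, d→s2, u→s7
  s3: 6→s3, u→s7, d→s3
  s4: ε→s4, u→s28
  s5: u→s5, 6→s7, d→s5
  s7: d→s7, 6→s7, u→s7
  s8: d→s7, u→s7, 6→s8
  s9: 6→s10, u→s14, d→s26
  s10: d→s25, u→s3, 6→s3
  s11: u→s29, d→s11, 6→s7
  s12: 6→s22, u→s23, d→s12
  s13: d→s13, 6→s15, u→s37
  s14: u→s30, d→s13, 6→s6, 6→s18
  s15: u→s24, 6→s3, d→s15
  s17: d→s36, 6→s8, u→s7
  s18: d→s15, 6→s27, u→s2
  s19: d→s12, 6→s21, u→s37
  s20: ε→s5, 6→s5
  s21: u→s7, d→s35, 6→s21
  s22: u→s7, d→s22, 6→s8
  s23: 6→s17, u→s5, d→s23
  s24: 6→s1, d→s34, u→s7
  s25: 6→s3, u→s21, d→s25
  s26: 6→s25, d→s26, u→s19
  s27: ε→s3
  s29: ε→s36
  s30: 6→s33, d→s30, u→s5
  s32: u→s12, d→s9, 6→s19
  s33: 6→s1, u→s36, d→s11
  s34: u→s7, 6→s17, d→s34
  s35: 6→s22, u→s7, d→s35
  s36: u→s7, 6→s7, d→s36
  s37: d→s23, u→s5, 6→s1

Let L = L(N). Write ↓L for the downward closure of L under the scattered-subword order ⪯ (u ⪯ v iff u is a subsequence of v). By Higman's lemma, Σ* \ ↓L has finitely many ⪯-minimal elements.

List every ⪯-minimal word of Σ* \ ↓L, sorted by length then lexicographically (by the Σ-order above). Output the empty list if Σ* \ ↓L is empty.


|Q|=38, |F|=27, |δ|=95 (4 ε).
min D↑ (28 st, q0=0, F={10}): 0:6→1,u→2,d→3 1:6→4,u→4,d→5 2:6→6,u→7,d→8 3:6→5,u→9,d→3 4:6→4,u→10,d→4 5:6→4,u→11,d→5 6:6→4,u→12,d→13 7:6→14,u→15,d→7 8:6→13,u→16,d→8 9:6→11,u→16,d→17 10:6→10,u→10,d→10 11:6→11,u→10,d→18 12:6→19,u→10,d→12 13:6→4,u→20,d→13 14:6→19,u→21,d→22 15:6→10,u→15,d→15 16:6→19,u→15,d→23 17:6→24,u→23,d→17 18:6→24,u→10,d→18 19:6→19,u→10,d→21 20:6→19,u→10,d→25 21:6→10,u→10,d→21 22:6→10,u→21,d→22 23:6→26,u→15,d→23 24:6→27,u→10,d→24 25:6→26,u→10,d→25 26:6→27,u→10,d→21 27:6→27,u→10,d→10.
'66u': |S_i|=[31, 21, 10, 1] end={s7} ∉↓L; 3/3 del acc.
'6uu': run [31, 21, 13, 1] end={s7} — reject; 3/3 del acc.
'uuu6': N↓-sim [31, 27, 15, 4, 1] end={s7} rej; 4/4 single-dels accept.
'du6u': |S_i|=[31, 25, 16, 8, 1] end={s7} ∉↓L; 4/4 single-dels accept.
'uu6d6': |S_i|=[31, 27, 15, 8, 4, 1] end={s7} rej; 5/5 single-dels accept.
'dud66d': run [31, 25, 16, 10, 5, 2, 1] end={s7} — reject; 6/6 single-dels accept.
6 words, ⪯-incomp.

Antichain: [66u, 6uu, uuu6, du6u, uu6d6, dud66d].


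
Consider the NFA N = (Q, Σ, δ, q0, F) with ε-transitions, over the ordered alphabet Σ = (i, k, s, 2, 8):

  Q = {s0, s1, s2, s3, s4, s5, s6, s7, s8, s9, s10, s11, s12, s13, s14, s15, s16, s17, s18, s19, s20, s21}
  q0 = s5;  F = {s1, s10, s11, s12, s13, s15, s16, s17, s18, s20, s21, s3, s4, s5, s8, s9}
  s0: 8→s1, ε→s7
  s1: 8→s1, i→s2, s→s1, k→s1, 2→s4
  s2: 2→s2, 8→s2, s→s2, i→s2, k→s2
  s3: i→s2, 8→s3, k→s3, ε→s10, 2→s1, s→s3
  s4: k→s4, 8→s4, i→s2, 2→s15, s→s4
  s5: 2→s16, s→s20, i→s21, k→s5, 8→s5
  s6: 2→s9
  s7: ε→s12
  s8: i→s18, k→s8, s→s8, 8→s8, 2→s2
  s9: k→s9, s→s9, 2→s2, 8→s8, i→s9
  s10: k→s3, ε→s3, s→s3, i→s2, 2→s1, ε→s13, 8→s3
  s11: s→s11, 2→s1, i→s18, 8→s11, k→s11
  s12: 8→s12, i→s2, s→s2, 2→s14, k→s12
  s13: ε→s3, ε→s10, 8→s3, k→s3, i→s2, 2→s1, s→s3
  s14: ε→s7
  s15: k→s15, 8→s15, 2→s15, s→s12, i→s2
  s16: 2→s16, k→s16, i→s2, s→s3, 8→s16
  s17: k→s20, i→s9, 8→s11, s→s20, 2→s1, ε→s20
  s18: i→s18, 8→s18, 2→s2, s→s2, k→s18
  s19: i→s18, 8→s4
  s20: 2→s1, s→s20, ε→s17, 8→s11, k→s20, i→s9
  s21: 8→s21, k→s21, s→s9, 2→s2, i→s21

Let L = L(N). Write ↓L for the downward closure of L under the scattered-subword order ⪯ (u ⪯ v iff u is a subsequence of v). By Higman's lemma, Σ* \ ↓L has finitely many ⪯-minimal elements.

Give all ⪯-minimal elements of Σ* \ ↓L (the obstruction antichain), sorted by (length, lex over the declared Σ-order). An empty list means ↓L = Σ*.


|Q|=22, |F|=16, |δ|=99 (10 ε).
min D↑ (14 st, q0=0, F={5}): 0:i→1,k→0,s→2,2→3,8→0 1:i→1,k→1,s→4,2→5,8→1 2:i→4,k→2,s→2,2→6,8→7 3:i→5,k→3,s→8,2→3,8→3 4:i→4,k→4,s→4,2→5,8→9 5:i→5,k→5,s→5,2→5,8→5 6:i→5,k→6,s→6,2→10,8→6 7:i→11,k→7,s→7,2→6,8→7 8:i→5,k→8,s→8,2→6,8→8 9:i→11,k→9,s→9,2→5,8→9 10:i→5,k→10,s→10,2→12,8→10 11:i→11,k→11,s→5,2→5,8→11 12:i→5,k→12,s→13,2→12,8→12 13:i→5,k→13,s→5,2→13,8→13 [Hopcroft].
'i2': N↓-sim [19, 5, 1] end={s2} rej; 2/2 deletions ∈↓L.
'2i': run [19, 11, 1] end={s2} ∉↓L; 2/2 single-dels accept.
's8is': N↓-sim [19, 16, 13, 2, 1] end={s2} rej; 4/4 single-dels accept.
's222ss': run [19, 16, 7, 6, 5, 4, 1] end={s2} — reject; 6/6 single-dels accept.
4 words, ⪯-incomp.

min(Σ*\↓L) = [i2, 2i, s8is, s222ss].


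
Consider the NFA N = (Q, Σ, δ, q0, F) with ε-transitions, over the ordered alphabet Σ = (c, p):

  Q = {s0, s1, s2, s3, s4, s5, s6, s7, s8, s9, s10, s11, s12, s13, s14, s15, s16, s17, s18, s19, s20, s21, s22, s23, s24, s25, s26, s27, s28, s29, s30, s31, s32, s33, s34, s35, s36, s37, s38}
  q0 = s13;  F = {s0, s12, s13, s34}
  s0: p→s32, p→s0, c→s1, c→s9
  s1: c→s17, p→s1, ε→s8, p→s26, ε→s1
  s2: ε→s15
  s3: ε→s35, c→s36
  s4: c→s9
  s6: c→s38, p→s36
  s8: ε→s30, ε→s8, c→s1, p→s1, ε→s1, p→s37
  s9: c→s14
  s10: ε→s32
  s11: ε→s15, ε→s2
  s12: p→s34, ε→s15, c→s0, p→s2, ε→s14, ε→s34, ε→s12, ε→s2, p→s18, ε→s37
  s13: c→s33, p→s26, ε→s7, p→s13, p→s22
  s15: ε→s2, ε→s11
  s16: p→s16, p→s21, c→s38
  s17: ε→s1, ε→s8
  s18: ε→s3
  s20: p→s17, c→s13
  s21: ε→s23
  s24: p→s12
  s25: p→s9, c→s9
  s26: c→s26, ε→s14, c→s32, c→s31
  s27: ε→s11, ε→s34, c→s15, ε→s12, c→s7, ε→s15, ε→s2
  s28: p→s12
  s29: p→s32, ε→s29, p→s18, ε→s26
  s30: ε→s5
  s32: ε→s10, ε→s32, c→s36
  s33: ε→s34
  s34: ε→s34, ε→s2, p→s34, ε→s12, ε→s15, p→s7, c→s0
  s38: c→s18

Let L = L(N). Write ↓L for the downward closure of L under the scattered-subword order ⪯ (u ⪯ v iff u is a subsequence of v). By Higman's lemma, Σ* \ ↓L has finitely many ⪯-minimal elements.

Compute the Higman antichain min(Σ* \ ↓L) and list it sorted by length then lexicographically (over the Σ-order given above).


Antichain: [ccc].

|Q|=39, |F|=4, |δ|=83 (39 ε).
min D↑ (4 st, q0=0, F={3}): 0:c→1,p→0 1:c→2,p→1 2:c→3,p→2 3:c→3,p→3.
'ccc': |S_i|=[26, 24, 14, 13] end={s1,s10,s14,s17,s26,s30,s31,s32,s36,s37,s5,s8,…} ∉↓L; 3/3 del acc.
1 minimals (antichain).


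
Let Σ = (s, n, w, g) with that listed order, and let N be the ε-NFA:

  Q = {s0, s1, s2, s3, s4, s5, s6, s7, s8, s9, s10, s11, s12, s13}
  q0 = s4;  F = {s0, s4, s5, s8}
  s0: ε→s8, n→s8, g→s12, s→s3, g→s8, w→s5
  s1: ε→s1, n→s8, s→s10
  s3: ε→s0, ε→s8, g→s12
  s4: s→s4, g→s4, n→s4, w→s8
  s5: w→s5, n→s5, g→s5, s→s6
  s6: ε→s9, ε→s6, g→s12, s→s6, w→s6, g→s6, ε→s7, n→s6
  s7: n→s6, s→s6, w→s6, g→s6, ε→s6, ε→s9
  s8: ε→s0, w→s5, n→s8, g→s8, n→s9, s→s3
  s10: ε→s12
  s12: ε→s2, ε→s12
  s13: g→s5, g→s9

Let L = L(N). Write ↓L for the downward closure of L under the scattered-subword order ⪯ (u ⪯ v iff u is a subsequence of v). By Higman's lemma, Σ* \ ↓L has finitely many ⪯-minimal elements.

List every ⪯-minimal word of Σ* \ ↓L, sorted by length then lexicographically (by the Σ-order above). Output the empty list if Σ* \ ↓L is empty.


min(Σ*\↓L) = [wws].

|Q|=14, |F|=4, |δ|=45 (13 ε).
min D↑ (4 st, q0=0, F={3}): 0:s→0,n→0,w→1,g→0 1:s→1,n→1,w→2,g→1 2:s→3,n→2,w→2,g→2 3:s→3,n→3,w→3,g→3 [Hopcroft].
'wws': |S_i|=[10, 9, 6, 5] end={s12,s2,s6,s7,s9} — reject; 3/3 del acc.
1 minimals (antichain).


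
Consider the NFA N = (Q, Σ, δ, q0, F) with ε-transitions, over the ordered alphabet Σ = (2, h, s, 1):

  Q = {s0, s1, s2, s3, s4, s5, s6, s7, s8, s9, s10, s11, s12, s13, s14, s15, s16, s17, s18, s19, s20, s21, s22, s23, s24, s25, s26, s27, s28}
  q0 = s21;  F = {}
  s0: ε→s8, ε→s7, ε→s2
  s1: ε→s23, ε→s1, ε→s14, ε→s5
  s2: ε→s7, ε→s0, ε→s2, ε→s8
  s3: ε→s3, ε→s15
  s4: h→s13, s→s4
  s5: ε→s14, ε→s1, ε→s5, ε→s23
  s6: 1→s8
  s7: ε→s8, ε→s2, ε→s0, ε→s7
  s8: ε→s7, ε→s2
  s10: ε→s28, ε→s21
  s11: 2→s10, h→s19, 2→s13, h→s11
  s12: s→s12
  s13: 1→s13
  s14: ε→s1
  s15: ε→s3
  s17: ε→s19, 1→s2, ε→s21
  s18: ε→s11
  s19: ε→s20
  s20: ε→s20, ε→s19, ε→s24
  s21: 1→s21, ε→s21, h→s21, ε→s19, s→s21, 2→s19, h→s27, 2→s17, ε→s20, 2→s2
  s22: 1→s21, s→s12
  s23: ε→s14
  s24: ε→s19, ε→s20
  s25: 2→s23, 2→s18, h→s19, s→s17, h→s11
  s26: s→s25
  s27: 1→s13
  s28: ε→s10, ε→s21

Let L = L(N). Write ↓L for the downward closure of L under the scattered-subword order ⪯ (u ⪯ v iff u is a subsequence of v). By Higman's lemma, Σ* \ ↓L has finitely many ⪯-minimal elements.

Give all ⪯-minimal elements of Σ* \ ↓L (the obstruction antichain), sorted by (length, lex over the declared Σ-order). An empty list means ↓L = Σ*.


Antichain: [ε].

|Q|=29, |F|=0, |δ|=68 (42 ε).
min D↑ (1 st, q0=0, F={0}): 0:2→0,h→0,s→0,1→0.
ε ∈ L(D↑) ⇒ ↓L = ∅.


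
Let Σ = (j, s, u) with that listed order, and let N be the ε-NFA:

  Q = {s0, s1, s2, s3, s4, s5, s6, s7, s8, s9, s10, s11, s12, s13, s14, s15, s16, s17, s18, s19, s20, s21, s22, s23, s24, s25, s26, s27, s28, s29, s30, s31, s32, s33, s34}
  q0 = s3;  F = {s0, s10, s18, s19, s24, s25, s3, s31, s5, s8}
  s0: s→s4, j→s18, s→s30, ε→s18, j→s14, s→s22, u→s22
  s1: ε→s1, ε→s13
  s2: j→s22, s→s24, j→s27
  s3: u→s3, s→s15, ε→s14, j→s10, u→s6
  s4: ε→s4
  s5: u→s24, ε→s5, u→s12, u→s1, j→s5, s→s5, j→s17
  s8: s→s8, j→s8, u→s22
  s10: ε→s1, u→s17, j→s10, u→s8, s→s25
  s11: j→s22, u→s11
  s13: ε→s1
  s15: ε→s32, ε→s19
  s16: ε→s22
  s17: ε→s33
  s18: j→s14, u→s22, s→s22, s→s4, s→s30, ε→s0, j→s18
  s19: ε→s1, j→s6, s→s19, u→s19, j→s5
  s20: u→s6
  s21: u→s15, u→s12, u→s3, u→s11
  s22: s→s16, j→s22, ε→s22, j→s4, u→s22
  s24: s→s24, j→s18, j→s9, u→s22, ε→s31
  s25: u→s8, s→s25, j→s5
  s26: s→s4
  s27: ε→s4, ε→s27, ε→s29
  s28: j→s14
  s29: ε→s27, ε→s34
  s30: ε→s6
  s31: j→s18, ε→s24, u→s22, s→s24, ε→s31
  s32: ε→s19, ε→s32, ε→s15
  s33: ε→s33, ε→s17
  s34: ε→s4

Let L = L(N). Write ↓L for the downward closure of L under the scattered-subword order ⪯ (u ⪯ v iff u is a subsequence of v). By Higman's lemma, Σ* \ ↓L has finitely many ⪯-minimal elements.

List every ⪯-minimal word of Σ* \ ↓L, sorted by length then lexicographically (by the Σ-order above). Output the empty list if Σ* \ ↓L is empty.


min(Σ*\↓L) = [juu, sjujs].

|Q|=35, |F|=10, |δ|=89 (30 ε).
min D↑ (9 st, q0=0, F={6}): 0:j→1,s→2,u→0 1:j→1,s→3,u→4 2:j→5,s→2,u→2 3:j→5,s→3,u→4 4:j→4,s→4,u→6 5:j→5,s→5,u→7 6:j→6,s→6,u→6 7:j→8,s→7,u→6 8:j→8,s→6,u→6.
'juu': N↓-sim [24, 20, 17, 3] end={s16,s22,s4} rej; 3/3 del acc.
'sjujs': run [24, 22, 18, 14, 9, 5] end={s16,s22,s30,s4,s6} ∉↓L; 5/5 single-dels accept.
2 minimals (antichain).


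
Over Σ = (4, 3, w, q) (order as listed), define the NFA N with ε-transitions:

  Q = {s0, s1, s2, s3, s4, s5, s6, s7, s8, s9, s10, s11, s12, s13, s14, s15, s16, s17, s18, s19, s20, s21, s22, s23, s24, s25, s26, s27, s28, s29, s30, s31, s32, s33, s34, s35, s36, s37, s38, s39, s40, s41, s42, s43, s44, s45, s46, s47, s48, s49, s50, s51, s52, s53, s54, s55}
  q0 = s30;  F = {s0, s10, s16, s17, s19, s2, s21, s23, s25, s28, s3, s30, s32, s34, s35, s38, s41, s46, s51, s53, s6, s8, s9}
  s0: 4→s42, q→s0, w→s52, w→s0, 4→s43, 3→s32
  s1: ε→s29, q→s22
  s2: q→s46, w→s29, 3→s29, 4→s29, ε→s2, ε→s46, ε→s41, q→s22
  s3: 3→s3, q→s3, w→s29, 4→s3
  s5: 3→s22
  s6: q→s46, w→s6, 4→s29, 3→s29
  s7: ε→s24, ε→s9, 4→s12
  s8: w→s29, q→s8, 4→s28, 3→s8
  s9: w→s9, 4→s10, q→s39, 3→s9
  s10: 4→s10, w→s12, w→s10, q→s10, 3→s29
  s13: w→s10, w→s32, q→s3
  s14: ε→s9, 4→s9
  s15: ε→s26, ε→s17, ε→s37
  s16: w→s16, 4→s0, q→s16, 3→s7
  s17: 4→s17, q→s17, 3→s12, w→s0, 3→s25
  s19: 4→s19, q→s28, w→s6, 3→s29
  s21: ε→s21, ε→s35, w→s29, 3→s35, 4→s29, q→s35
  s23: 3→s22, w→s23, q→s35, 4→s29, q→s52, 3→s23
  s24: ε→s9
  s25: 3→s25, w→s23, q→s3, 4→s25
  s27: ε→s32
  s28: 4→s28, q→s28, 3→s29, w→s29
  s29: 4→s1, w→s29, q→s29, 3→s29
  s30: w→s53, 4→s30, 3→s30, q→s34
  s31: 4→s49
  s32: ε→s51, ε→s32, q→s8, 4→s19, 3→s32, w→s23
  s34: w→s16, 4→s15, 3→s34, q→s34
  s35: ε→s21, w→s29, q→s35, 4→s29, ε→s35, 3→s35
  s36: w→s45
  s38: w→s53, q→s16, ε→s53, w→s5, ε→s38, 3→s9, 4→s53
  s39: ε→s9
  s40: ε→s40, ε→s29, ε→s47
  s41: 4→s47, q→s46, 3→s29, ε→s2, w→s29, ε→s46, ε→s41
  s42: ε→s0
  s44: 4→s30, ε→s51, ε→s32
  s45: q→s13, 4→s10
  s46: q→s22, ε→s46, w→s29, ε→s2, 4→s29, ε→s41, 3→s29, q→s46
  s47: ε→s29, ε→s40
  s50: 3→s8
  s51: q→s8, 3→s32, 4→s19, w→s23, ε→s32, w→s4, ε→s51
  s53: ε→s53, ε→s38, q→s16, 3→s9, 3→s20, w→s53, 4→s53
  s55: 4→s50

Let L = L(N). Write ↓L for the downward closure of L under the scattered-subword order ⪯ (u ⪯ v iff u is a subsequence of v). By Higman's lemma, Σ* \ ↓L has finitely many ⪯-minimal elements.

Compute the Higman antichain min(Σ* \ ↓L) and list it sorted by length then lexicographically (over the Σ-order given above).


Antichain: [w343, q43w4, q43qw].

|Q|=56, |F|=23, |δ|=160 (39 ε).
min D↑ (19 st, q0=0, F={9}): 0:4→0,3→0,w→1,q→2 1:4→1,3→3,w→1,q→4 2:4→5,3→2,w→4,q→2 3:4→6,3→3,w→3,q→3 4:4→7,3→3,w→4,q→4 5:4→5,3→8,w→7,q→5 6:4→6,3→9,w→6,q→6 7:4→7,3→10,w→7,q→7 8:4→8,3→8,w→11,q→12 9:4→9,3→9,w→9,q→9 10:4→13,3→10,w→11,q→14 11:4→9,3→11,w→11,q→15 12:4→12,3→12,w→9,q→12 13:4→13,3→9,w→16,q→17 14:4→17,3→14,w→9,q→14 15:4→9,3→15,w→9,q→15 16:4→9,3→9,w→16,q→18 17:4→17,3→9,w→9,q→17 18:4→9,3→9,w→9,q→18.
'w343': |S_i|=[41, 33, 26, 13, 3] end={s1,s22,s29} — reject; 4/4 deletions ∈↓L.
'q43w4': |S_i|=[41, 36, 30, 22, 14, 5] end={s1,s22,s29,s40,s47} rej; 5/5 deletions ∈↓L.
'q43qw': N↓-sim [41, 36, 30, 22, 14, 3] end={s1,s22,s29} ∉↓L; 5/5 single-dels accept.
3 obstructions.


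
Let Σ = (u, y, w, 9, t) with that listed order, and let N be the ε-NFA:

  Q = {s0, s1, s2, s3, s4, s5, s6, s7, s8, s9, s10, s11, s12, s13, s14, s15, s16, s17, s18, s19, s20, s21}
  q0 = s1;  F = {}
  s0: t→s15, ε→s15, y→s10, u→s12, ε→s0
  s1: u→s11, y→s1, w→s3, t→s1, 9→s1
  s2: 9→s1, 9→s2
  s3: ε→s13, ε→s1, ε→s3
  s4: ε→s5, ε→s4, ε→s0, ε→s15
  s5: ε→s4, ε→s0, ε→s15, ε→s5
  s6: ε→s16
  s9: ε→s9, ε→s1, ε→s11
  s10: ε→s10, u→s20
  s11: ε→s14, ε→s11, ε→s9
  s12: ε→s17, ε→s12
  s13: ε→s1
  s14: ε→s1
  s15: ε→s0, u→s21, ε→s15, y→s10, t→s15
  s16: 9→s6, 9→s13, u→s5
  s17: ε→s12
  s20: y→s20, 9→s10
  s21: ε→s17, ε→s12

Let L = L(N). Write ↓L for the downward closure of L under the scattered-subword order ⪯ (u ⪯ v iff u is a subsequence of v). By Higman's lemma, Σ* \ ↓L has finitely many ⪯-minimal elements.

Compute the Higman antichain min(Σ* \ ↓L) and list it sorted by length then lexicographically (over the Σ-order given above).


|Q|=22, |F|=0, |δ|=49 (30 ε).
min D↑ (1 st, q0=0, F={0}): 0:u→0,y→0,w→0,9→0,t→0 (ε-aug+det+¬).
ε ∈ L(D↑) — L = ∅.

Antichain: [ε].


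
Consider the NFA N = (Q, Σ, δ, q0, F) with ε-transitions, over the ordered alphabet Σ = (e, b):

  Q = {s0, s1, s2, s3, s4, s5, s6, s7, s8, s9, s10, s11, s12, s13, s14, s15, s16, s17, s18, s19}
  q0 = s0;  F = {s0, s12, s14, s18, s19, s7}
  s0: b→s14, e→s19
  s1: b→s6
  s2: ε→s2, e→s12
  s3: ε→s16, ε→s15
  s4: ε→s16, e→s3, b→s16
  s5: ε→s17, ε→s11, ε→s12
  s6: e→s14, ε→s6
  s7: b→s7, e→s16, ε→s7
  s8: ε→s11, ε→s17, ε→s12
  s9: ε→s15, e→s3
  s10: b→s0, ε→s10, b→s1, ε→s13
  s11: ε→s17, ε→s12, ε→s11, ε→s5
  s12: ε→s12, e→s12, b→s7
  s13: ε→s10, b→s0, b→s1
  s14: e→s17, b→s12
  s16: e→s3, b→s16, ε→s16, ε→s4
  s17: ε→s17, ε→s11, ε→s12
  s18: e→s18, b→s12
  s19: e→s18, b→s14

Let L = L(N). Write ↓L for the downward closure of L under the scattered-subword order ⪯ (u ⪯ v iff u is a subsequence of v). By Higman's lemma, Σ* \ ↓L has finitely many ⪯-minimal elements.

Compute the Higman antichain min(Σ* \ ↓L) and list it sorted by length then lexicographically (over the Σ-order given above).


min(Σ*\↓L) = [bebe, bbbe, eebbe].

|Q|=20, |F|=6, |δ|=50 (26 ε).
min D↑ (7 st, q0=0, F={6}): 0:e→1,b→2 1:e→3,b→2 2:e→4,b→4 3:e→3,b→4 4:e→4,b→5 5:e→6,b→5 6:e→6,b→6 [Hopcroft].
'bebe': |S_i|=[13, 10, 9, 5, 4] end={s15,s16,s3,s4} rej; 4/4 single-dels accept.
'bbbe': N↓-sim [13, 10, 6, 5, 4] end={s15,s16,s3,s4} — reject; 4/4 deletions ∈↓L.
'eebbe': N↓-sim [13, 12, 10, 6, 5, 4] end={s15,s16,s3,s4} — reject; 5/5 deletions ∈↓L.
3 obstructions.


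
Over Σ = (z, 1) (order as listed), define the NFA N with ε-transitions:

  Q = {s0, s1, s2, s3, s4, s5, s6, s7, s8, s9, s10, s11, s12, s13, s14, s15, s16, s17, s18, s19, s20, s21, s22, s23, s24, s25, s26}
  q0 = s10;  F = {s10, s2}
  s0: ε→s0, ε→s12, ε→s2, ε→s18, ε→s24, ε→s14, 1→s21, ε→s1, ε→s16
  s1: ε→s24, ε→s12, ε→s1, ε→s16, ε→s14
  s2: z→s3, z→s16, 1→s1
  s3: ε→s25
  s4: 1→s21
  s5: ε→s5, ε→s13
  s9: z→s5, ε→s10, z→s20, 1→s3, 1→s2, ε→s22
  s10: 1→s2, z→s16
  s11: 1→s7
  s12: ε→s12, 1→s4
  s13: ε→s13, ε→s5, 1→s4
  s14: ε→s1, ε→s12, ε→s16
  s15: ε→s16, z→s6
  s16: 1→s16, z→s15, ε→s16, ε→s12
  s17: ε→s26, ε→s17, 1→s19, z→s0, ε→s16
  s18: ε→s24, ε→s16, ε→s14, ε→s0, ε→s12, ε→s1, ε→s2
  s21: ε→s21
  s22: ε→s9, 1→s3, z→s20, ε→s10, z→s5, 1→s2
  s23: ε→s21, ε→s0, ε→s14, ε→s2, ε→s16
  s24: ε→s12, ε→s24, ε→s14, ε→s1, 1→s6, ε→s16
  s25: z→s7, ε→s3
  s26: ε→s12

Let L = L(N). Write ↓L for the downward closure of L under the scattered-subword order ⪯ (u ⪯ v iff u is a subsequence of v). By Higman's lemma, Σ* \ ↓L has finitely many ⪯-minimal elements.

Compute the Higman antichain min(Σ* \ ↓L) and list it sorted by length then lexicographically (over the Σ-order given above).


|Q|=27, |F|=2, |δ|=77 (52 ε).
min D↑ (3 st, q0=0, F={1}): 0:z→1,1→2 1:z→1,1→1 2:z→1,1→1 (ε-aug+det+¬).
'z': run [14, 9] end={s12,s15,s16,s21,s25,s3,s4,s6,s7} ∉↓L; 1/1 deletions ∈↓L.
'11': N↓-sim [14, 13, 9] end={s1,s12,s14,s15,s16,s21,s24,s4,s6} rej; 2/2 single-dels accept.
2 obstructions.

Antichain: [z, 11].


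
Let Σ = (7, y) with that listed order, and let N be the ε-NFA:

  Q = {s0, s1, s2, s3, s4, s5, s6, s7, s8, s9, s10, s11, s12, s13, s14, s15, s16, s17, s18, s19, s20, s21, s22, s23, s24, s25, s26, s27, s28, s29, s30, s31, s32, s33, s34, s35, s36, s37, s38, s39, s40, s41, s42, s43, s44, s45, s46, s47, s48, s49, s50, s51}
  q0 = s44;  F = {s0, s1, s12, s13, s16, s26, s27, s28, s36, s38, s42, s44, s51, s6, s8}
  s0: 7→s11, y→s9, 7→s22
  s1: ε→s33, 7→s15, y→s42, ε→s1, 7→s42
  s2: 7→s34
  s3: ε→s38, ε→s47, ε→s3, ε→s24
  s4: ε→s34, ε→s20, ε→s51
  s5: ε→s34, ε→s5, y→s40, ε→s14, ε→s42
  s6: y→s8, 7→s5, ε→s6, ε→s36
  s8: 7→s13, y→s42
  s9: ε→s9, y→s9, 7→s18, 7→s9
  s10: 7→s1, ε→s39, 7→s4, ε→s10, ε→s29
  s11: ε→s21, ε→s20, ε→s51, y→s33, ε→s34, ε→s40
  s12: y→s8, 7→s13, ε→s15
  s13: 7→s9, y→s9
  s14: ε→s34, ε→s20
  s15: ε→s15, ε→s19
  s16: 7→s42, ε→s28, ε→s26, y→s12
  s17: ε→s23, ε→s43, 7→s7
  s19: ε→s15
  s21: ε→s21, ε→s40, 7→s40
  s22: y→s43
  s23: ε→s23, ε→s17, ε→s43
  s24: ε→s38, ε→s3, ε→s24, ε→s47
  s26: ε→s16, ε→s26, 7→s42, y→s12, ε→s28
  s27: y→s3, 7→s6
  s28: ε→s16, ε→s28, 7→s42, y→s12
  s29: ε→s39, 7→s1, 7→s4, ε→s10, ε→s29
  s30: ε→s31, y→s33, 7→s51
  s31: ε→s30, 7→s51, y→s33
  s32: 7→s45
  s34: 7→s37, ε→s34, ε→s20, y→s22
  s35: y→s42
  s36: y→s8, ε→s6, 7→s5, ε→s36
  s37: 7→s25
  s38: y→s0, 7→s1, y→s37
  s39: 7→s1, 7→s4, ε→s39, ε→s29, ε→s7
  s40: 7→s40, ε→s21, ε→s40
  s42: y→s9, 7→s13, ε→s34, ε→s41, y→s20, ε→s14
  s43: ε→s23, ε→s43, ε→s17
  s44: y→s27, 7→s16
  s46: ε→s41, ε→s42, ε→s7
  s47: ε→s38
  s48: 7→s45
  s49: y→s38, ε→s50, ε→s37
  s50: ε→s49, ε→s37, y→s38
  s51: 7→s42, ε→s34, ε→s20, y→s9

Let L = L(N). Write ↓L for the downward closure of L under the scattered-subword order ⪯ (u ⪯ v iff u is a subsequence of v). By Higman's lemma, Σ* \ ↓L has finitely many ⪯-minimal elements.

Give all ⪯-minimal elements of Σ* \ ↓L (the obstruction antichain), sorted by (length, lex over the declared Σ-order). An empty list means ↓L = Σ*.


|Q|=52, |F|=15, |δ|=140 (78 ε).
min D↑ (13 st, q0=0, F={8}): 0:7→1,y→2 1:7→3,y→4 2:7→5,y→6 3:7→7,y→8 4:7→7,y→9 5:7→3,y→9 6:7→10,y→11 7:7→8,y→8 8:7→8,y→8 9:7→7,y→3 10:7→3,y→3 11:7→12,y→8 12:7→3,y→8 (ε-aug+det+¬).
'77y': N↓-sim [38, 31, 20, 10] end={s17,s18,s20,s21,s22,s23,s40,s43,s7,s9} — reject; 3/3 del acc.
'7777': N↓-sim [38, 31, 20, 8, 5] end={s18,s21,s25,s40,s9} ∉↓L; 4/4 del acc.
'7y77': |S_i|=[38, 31, 22, 8, 5] end={s18,s21,s25,s40,s9} — reject; 4/4 del acc.
'yyyy': run [38, 34, 29, 21, 9] end={s17,s18,s20,s22,s23,s33,s43,s7,s9} — reject; 4/4 del acc.
4 obstructions.

A = [77y, 7777, 7y77, yyyy].
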